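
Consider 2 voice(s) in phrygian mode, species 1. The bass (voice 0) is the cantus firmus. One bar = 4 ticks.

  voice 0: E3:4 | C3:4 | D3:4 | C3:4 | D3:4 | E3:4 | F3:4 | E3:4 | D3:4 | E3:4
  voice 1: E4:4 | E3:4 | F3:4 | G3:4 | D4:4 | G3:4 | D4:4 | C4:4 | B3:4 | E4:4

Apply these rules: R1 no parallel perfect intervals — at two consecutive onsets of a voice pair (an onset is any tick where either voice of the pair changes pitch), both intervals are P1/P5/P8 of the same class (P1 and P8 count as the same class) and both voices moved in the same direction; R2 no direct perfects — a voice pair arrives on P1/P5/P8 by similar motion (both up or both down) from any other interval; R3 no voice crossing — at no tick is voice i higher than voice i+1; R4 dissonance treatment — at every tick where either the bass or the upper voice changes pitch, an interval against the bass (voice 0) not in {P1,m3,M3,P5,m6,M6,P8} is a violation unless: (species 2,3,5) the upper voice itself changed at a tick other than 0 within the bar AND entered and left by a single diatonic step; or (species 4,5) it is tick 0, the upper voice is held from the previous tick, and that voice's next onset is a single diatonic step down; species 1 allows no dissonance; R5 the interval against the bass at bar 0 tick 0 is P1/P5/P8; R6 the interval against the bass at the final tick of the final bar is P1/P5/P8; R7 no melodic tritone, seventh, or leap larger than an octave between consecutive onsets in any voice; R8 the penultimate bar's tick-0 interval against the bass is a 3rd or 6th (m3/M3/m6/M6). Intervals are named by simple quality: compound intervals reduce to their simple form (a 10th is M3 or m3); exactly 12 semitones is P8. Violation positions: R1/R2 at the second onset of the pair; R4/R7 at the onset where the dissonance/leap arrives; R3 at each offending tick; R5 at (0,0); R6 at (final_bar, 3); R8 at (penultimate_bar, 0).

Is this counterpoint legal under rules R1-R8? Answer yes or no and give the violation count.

No (2 violations)

bar 0: v0=E3 v1=E4 (P8)
bar 1: v0=C3 v1=E3 (M3)
bar 2: v0=D3 v1=F3 (m3)
bar 3: v0=C3 v1=G3 (P5)
bar 4: v0=D3 v1=D4 (P8)
bar 5: v0=E3 v1=G3 (m3)
bar 6: v0=F3 v1=D4 (M6)
bar 7: v0=E3 v1=C4 (m6)
bar 8: v0=D3 v1=B3 (M6)
bar 9: v0=E3 v1=E4 (P8)
  R2 @ bar4.0: C3/G3 P5 -> D3/D4 P8 similar
  R2 @ bar9.0: D3/B3 M6 -> E3/E4 P8 similar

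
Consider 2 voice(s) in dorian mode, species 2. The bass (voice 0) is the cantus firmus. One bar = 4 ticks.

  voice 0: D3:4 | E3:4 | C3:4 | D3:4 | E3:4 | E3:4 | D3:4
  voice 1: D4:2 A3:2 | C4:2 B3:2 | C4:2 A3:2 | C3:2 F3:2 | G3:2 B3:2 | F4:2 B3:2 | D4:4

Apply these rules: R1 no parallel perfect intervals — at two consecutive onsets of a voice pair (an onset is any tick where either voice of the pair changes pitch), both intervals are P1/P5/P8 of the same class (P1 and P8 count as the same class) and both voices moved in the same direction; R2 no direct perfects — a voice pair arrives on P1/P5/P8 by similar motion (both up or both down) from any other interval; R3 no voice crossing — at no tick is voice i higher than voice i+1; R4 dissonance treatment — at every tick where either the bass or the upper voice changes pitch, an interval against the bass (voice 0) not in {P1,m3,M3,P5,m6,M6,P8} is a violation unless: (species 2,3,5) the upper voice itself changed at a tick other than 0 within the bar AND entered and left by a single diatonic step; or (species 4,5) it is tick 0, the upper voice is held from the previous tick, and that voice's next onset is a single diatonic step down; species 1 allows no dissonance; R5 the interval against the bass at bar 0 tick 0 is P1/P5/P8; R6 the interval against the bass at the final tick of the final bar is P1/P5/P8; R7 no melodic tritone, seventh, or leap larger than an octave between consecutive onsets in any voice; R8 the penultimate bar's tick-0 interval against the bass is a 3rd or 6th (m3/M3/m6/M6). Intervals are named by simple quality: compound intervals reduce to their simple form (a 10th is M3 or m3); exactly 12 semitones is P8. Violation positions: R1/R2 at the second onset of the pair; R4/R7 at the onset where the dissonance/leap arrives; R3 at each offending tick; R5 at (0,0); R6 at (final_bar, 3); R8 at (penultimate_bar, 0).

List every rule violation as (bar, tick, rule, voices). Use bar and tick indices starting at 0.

(3, 0, R3, (0, 1))
(3, 0, R4, (0, 1))
(3, 1, R3, (0, 1))
(5, 0, R4, (0, 1))
(5, 0, R7, (1,))
(5, 0, R8, (0, 1))
(5, 2, R7, (1,))

bar 0: v0=D3 v1=D4 downbeat P8
bar 1: v0=E3 v1=C4 downbeat m6
bar 2: v0=C3 v1=C4 downbeat P8
bar 3: v0=D3 v1=C3 downbeat M2
bar 4: v0=E3 v1=G3 downbeat m3
bar 5: v0=E3 v1=F4 downbeat m2
bar 6: v0=D3 v1=D4 downbeat P8
  -> R3 @ bar 3 tick 0 v(0, 1): D3 above C3
  -> R4 @ bar 3 tick 0 v(0, 1): D3/C3 M2 untreated
  -> R3 @ bar 3 tick 1 v(0, 1): D3 above C3
  -> R4 @ bar 5 tick 0 v(0, 1): E3/F4 m2 untreated
  -> R7 @ bar 5 tick 0 v(1,): B3->F4 leap 6st
  -> R8 @ bar 5 tick 0 v(0, 1): penult m2 not 3rd/6th
  -> R7 @ bar 5 tick 2 v(1,): F4->B3 leap 6st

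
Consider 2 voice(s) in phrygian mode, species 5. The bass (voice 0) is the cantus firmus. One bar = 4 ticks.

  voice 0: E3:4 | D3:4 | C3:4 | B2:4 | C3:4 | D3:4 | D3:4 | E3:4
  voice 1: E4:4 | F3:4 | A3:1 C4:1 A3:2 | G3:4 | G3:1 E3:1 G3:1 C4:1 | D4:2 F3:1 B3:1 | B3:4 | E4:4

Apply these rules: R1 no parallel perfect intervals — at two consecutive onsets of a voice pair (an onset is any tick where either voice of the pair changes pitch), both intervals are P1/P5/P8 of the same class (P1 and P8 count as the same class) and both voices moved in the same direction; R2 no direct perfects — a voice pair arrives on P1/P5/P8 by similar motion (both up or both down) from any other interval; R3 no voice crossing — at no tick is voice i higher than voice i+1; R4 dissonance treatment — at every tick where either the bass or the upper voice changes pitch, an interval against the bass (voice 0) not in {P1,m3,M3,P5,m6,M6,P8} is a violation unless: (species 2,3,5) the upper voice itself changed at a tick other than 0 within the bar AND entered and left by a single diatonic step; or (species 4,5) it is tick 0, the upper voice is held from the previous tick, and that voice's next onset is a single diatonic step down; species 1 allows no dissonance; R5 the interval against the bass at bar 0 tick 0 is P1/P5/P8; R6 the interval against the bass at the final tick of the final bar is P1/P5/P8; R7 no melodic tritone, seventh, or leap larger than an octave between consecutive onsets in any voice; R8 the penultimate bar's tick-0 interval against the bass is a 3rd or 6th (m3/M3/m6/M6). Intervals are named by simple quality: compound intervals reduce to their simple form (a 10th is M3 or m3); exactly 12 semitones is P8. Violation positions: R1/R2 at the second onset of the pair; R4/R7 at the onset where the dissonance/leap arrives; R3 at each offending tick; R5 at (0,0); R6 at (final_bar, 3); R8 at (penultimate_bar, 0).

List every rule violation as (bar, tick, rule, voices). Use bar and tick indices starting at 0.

bar 0: v0=E3 v1=E4 downbeat P8
bar 1: v0=D3 v1=F3 downbeat m3
bar 2: v0=C3 v1=A3 downbeat M6
bar 3: v0=B2 v1=G3 downbeat m6
bar 4: v0=C3 v1=G3 downbeat P5
bar 5: v0=D3 v1=D4 downbeat P8
bar 6: v0=D3 v1=B3 downbeat M6
bar 7: v0=E3 v1=E4 downbeat P8
  -> R7 @ bar 1 tick 0 v(1,): E4->F3 leap 11st
  -> R1 @ bar 5 tick 0 v(0, 1): C3/C4 P8 -> D3/D4 P8 similar
  -> R7 @ bar 5 tick 3 v(1,): F3->B3 leap 6st
  -> R2 @ bar 7 tick 0 v(0, 1): D3/B3 M6 -> E3/E4 P8 similar

(1, 0, R7, (1,))
(5, 0, R1, (0, 1))
(5, 3, R7, (1,))
(7, 0, R2, (0, 1))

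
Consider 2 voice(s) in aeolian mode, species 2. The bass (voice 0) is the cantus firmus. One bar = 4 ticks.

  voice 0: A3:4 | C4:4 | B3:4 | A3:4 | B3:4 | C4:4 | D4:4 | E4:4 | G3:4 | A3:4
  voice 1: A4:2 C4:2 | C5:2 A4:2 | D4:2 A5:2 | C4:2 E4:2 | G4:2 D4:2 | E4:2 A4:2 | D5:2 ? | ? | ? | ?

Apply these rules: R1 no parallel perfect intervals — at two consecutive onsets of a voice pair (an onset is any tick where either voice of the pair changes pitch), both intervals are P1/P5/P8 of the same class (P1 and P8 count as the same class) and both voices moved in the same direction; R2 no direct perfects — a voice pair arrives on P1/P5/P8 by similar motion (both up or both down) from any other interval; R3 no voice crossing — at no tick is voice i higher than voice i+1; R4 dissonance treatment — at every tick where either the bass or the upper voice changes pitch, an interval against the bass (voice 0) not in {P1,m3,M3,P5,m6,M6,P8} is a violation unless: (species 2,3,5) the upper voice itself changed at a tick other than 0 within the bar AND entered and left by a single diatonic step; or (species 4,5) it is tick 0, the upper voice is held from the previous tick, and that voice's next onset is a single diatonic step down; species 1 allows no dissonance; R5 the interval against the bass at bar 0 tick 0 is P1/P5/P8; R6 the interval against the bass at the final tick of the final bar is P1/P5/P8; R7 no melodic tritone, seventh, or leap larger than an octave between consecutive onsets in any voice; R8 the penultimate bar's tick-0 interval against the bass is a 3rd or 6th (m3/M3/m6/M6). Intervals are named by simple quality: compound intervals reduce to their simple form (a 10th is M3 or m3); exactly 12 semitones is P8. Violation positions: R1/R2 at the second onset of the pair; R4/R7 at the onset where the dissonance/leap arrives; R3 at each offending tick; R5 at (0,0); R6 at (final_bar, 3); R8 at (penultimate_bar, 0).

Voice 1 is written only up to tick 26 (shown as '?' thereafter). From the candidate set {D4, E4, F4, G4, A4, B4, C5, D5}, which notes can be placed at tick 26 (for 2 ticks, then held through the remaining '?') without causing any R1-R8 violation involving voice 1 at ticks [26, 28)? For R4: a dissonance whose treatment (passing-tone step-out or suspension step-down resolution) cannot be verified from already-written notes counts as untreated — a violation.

{A4, B4, D4, D5, F4}

D4: legal
E4: violates R4,R7
F4: legal
G4: violates R4
A4: legal
B4: legal
C5: violates R4
D5: legal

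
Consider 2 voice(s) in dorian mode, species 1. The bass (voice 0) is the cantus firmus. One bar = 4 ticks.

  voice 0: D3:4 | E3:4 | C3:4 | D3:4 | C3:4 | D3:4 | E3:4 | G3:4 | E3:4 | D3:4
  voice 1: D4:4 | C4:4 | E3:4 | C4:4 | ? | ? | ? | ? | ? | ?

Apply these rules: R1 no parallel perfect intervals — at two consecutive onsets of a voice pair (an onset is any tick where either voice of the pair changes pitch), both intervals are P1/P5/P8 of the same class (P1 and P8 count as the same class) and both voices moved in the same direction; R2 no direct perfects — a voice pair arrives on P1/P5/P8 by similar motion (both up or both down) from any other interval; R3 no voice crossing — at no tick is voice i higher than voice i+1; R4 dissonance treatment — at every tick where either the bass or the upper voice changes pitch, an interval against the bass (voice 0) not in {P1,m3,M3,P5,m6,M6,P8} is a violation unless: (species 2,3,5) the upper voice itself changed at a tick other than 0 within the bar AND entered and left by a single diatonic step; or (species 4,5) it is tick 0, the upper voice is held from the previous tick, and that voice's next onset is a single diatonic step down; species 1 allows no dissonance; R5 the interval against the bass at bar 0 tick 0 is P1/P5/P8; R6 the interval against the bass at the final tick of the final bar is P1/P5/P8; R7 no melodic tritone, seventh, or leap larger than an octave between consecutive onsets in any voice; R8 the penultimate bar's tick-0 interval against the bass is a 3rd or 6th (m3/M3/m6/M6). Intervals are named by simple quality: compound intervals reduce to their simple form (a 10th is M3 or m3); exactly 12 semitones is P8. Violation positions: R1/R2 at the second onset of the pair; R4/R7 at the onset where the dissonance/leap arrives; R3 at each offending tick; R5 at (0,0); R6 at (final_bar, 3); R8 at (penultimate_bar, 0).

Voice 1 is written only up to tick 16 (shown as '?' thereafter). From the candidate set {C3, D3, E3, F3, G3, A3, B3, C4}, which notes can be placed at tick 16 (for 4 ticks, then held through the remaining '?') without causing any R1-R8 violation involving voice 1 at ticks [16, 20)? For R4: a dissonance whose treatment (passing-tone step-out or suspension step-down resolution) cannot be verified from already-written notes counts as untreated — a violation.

{A3, C4, E3}

C3: violates R2
D3: violates R4,R7
E3: legal
F3: violates R4
G3: violates R2
A3: legal
B3: violates R4
C4: legal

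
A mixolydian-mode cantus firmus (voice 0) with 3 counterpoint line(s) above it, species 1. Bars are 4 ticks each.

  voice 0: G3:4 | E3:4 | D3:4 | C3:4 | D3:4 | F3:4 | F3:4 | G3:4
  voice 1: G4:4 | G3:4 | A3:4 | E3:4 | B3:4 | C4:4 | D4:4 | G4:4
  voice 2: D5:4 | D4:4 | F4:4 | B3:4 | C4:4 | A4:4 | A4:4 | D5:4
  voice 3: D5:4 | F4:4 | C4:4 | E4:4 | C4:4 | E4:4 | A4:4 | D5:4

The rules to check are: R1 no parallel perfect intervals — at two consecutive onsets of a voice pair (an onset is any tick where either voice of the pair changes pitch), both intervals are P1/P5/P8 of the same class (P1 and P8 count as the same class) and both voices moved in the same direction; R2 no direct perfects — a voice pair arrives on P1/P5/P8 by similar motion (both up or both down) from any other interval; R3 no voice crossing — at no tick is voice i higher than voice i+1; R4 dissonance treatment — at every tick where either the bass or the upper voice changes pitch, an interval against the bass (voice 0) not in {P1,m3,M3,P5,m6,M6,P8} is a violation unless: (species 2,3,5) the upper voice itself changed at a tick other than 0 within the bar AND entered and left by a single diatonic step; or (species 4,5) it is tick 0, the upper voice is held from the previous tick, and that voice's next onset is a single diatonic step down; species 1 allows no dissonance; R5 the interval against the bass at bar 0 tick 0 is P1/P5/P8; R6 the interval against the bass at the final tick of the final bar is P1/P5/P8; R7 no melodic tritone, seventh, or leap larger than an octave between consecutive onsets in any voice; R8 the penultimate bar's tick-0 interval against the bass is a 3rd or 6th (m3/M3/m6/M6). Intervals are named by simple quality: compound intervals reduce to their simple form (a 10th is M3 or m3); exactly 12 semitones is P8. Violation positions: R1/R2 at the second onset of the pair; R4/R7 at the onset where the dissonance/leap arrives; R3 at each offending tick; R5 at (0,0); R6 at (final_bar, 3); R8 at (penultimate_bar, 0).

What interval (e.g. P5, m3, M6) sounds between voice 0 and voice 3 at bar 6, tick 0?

voice 0=F3 voice 3=A4 -> M3

M3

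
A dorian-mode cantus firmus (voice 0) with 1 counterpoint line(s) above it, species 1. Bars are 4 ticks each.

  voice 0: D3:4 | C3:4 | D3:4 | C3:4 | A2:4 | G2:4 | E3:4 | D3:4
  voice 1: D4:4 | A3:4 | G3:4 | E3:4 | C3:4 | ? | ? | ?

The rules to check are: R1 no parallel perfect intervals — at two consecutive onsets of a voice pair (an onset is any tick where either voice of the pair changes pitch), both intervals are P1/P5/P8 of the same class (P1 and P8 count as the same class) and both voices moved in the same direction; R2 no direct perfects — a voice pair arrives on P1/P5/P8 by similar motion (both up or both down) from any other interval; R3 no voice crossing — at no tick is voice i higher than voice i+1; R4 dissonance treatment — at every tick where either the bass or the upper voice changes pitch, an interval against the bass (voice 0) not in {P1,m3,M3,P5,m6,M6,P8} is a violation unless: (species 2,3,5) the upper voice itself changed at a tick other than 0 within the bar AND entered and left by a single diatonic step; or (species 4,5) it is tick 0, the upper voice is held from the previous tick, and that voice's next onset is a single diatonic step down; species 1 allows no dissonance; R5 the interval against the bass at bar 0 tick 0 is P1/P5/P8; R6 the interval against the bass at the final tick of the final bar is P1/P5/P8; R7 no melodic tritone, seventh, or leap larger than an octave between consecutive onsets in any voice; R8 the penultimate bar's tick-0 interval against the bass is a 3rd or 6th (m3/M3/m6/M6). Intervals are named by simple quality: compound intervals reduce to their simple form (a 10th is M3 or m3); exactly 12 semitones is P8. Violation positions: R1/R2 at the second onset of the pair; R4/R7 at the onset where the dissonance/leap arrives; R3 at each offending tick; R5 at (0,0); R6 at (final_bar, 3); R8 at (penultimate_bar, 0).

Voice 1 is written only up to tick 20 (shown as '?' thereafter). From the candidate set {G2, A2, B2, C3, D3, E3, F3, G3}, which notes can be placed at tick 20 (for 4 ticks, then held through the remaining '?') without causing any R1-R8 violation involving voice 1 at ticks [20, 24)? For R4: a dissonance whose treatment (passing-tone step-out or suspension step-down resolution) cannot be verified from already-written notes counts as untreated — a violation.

{B2, D3, E3, G3}

G2: violates R2
A2: violates R4
B2: legal
C3: violates R4
D3: legal
E3: legal
F3: violates R4
G3: legal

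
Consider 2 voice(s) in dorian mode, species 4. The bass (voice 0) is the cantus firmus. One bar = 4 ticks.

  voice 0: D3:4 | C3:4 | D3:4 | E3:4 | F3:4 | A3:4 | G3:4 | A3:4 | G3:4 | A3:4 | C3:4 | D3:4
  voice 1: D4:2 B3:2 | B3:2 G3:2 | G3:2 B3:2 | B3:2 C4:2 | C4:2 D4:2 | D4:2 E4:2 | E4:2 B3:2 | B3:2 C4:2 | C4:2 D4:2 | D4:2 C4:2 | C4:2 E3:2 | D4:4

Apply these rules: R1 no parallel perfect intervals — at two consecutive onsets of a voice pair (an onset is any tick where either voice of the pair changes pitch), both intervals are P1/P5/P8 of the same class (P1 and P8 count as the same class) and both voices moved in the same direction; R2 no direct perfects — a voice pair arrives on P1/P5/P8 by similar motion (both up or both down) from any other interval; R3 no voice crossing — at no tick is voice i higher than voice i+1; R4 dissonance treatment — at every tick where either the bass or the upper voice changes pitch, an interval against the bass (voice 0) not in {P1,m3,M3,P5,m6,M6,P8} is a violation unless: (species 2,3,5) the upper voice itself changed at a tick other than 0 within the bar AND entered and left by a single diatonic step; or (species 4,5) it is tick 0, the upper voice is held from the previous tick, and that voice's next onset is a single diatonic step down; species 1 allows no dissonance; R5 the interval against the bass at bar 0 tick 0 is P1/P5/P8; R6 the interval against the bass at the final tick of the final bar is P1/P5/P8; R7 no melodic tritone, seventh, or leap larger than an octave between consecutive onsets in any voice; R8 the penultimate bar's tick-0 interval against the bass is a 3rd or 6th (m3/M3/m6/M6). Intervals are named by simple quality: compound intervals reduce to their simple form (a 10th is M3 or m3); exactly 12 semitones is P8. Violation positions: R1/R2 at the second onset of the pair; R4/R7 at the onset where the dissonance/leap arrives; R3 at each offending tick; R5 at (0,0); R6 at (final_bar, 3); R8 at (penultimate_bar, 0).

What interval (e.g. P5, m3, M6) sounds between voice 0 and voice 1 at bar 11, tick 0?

P8

voice 0=D3 voice 1=D4 -> P8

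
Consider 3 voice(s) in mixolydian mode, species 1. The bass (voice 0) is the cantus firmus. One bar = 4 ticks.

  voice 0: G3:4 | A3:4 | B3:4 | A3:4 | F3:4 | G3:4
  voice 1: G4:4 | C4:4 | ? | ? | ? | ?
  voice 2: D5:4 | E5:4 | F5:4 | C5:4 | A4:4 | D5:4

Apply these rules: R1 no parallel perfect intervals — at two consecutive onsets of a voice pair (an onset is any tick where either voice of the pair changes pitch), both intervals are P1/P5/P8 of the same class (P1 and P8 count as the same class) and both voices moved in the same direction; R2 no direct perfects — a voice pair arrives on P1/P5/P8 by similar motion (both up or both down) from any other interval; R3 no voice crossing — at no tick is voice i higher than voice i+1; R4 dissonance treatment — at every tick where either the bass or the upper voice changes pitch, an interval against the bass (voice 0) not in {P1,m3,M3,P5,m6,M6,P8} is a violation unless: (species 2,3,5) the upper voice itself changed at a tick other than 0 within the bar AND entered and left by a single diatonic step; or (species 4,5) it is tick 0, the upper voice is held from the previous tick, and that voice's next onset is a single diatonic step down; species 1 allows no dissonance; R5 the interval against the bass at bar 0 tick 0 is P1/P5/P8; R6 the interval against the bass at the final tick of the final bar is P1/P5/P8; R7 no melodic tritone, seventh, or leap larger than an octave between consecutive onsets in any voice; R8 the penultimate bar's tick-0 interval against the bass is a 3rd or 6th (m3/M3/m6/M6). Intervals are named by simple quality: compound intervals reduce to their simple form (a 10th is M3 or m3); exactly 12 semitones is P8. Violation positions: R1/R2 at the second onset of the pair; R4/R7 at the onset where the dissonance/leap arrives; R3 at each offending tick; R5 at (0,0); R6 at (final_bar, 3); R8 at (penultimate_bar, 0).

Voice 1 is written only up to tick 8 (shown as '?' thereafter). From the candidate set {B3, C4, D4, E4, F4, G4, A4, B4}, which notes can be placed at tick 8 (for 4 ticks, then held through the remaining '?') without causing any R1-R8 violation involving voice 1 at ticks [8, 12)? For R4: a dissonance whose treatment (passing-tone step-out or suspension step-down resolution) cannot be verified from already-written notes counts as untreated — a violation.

B3: legal
C4: violates R4
D4: legal
E4: violates R4
F4: violates R2,R4
G4: legal
A4: violates R4
B4: violates R2,R7

{B3, D4, G4}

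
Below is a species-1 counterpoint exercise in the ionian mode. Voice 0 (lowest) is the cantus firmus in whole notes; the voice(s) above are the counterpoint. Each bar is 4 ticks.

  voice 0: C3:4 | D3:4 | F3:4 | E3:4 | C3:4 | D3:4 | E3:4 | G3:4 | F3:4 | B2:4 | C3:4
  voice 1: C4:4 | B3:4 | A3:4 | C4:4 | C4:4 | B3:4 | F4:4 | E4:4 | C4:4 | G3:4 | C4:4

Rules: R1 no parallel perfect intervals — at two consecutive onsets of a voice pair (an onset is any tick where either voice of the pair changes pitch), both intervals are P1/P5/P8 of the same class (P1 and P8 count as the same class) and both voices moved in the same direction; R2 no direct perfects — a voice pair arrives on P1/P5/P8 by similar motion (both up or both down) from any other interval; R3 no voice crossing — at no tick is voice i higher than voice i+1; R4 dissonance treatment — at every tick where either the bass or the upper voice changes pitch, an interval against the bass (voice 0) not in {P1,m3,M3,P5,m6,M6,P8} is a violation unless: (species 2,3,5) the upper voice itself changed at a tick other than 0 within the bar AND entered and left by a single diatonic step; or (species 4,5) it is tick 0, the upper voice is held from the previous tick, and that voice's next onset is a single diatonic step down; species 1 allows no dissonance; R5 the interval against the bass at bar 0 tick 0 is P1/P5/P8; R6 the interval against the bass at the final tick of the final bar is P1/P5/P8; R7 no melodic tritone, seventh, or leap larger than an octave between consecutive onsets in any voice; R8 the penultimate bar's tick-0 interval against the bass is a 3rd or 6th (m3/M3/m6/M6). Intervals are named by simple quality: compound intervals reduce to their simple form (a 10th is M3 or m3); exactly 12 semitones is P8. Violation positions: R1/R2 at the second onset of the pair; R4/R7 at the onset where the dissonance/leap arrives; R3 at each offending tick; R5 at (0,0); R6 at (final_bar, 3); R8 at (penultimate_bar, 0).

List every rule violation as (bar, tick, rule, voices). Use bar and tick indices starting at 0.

bar 0: v0=C3 v1=C4 downbeat P8
bar 1: v0=D3 v1=B3 downbeat M6
bar 2: v0=F3 v1=A3 downbeat M3
bar 3: v0=E3 v1=C4 downbeat m6
bar 4: v0=C3 v1=C4 downbeat P8
bar 5: v0=D3 v1=B3 downbeat M6
bar 6: v0=E3 v1=F4 downbeat m2
bar 7: v0=G3 v1=E4 downbeat M6
bar 8: v0=F3 v1=C4 downbeat P5
bar 9: v0=B2 v1=G3 downbeat m6
bar 10: v0=C3 v1=C4 downbeat P8
  -> R4 @ bar 6 tick 0 v(0, 1): E3/F4 m2 untreated
  -> R7 @ bar 6 tick 0 v(1,): B3->F4 leap 6st
  -> R2 @ bar 8 tick 0 v(0, 1): G3/E4 M6 -> F3/C4 P5 similar
  -> R7 @ bar 9 tick 0 v(0,): F3->B2 leap 6st
  -> R2 @ bar 10 tick 0 v(0, 1): B2/G3 m6 -> C3/C4 P8 similar

(6, 0, R4, (0, 1))
(6, 0, R7, (1,))
(8, 0, R2, (0, 1))
(9, 0, R7, (0,))
(10, 0, R2, (0, 1))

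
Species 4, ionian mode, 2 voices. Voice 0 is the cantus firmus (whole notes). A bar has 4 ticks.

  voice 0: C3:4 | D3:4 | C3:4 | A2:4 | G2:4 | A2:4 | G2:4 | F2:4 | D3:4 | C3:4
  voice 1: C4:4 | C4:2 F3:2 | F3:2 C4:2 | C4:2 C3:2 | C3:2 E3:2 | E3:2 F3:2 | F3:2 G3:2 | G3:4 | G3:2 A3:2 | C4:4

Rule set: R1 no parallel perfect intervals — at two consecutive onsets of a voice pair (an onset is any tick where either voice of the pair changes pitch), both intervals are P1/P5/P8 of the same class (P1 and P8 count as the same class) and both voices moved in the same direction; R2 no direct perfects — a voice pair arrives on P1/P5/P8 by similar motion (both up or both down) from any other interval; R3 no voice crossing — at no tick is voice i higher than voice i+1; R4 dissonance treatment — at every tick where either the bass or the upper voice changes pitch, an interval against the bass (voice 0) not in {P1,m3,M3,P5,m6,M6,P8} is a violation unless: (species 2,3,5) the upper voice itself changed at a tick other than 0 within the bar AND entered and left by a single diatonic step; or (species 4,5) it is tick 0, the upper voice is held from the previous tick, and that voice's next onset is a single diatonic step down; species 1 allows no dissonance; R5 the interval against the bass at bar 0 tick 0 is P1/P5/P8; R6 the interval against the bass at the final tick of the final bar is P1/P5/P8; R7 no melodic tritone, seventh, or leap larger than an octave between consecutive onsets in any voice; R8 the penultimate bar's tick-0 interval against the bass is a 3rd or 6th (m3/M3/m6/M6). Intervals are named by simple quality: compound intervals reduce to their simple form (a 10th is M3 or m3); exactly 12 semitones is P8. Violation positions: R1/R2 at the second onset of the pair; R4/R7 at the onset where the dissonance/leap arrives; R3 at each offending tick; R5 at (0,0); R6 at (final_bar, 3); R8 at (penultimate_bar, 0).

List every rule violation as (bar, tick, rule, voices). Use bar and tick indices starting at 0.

(1, 0, R4, (0, 1))
(2, 0, R4, (0, 1))
(4, 0, R4, (0, 1))
(6, 0, R4, (0, 1))
(7, 0, R4, (0, 1))
(8, 0, R4, (0, 1))
(8, 0, R8, (0, 1))

bar 0: v0=C3 v1=C4 downbeat P8
bar 1: v0=D3 v1=C4 downbeat m7
bar 2: v0=C3 v1=F3 downbeat P4
bar 3: v0=A2 v1=C4 downbeat m3
bar 4: v0=G2 v1=C3 downbeat P4
bar 5: v0=A2 v1=E3 downbeat P5
bar 6: v0=G2 v1=F3 downbeat m7
bar 7: v0=F2 v1=G3 downbeat M2
bar 8: v0=D3 v1=G3 downbeat P4
bar 9: v0=C3 v1=C4 downbeat P8
  -> R4 @ bar 1 tick 0 v(0, 1): D3/C4 m7 untreated
  -> R4 @ bar 2 tick 0 v(0, 1): C3/F3 P4 untreated
  -> R4 @ bar 4 tick 0 v(0, 1): G2/C3 P4 untreated
  -> R4 @ bar 6 tick 0 v(0, 1): G2/F3 m7 untreated
  -> R4 @ bar 7 tick 0 v(0, 1): F2/G3 M2 untreated
  -> R4 @ bar 8 tick 0 v(0, 1): D3/G3 P4 untreated
  -> R8 @ bar 8 tick 0 v(0, 1): penult P4 not 3rd/6th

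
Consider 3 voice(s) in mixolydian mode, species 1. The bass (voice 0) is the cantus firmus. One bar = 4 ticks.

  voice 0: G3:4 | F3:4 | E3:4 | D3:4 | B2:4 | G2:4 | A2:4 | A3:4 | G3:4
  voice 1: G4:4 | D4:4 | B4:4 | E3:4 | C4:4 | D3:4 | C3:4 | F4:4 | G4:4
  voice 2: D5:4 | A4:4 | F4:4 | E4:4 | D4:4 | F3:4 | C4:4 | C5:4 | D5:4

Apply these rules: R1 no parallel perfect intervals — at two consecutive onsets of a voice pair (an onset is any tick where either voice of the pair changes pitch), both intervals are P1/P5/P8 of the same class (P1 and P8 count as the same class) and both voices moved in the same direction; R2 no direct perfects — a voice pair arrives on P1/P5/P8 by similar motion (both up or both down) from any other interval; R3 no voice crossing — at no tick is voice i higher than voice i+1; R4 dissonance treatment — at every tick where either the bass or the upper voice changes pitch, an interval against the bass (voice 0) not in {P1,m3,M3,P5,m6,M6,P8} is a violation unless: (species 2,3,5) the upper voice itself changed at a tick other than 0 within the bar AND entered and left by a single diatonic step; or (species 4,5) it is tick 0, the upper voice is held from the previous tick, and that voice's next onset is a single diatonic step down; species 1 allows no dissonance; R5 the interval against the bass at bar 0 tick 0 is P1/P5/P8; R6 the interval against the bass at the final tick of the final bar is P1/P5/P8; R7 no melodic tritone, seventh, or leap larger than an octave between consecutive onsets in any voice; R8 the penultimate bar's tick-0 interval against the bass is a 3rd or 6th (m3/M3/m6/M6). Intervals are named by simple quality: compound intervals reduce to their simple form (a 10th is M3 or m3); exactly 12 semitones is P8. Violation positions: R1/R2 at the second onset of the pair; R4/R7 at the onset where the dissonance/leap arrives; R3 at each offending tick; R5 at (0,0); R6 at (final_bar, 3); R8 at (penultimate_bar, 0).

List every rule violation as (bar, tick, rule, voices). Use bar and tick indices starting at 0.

bar 0: v0=G3 v1=G4 v2=D5 downbeat P5
bar 1: v0=F3 v1=D4 v2=A4 downbeat M3
bar 2: v0=E3 v1=B4 v2=F4 downbeat m2
bar 3: v0=D3 v1=E3 v2=E4 downbeat M2
bar 4: v0=B2 v1=C4 v2=D4 downbeat m3
bar 5: v0=G2 v1=D3 v2=F3 downbeat m7
bar 6: v0=A2 v1=C3 v2=C4 downbeat m3
bar 7: v0=A3 v1=F4 v2=C5 downbeat m3
bar 8: v0=G3 v1=G4 v2=D5 downbeat P5
  -> R1 @ bar 1 tick 0 v(1, 2): G4/D5 P5 -> D4/A4 P5 similar
  -> R3 @ bar 2 tick 0 v(1, 2): B4 above F4
  -> R4 @ bar 2 tick 0 v(0, 2): E3/F4 m2 untreated
  -> R3 @ bar 2 tick 1 v(1, 2): B4 above F4
  -> R3 @ bar 2 tick 2 v(1, 2): B4 above F4
  -> R3 @ bar 2 tick 3 v(1, 2): B4 above F4
  -> R2 @ bar 3 tick 0 v(1, 2): B4/F4 TT -> E3/E4 P8 similar
  -> R4 @ bar 3 tick 0 v(0, 1): D3/E3 M2 untreated
  -> R4 @ bar 3 tick 0 v(0, 2): D3/E4 M2 untreated
  -> R7 @ bar 3 tick 0 v(1,): B4->E3 leap 19st
  -> R4 @ bar 4 tick 0 v(0, 1): B2/C4 m2 untreated
  -> R2 @ bar 5 tick 0 v(0, 1): B2/C4 m2 -> G2/D3 P5 similar
  -> R4 @ bar 5 tick 0 v(0, 2): G2/F3 m7 untreated
  -> R7 @ bar 5 tick 0 v(1,): C4->D3 leap 10st
  -> R2 @ bar 7 tick 0 v(1, 2): C3/C4 P8 -> F4/C5 P5 similar
  -> R7 @ bar 7 tick 0 v(1,): C3->F4 leap 17st
  -> R1 @ bar 8 tick 0 v(1, 2): F4/C5 P5 -> G4/D5 P5 similar

(1, 0, R1, (1, 2))
(2, 0, R3, (1, 2))
(2, 0, R4, (0, 2))
(2, 1, R3, (1, 2))
(2, 2, R3, (1, 2))
(2, 3, R3, (1, 2))
(3, 0, R2, (1, 2))
(3, 0, R4, (0, 1))
(3, 0, R4, (0, 2))
(3, 0, R7, (1,))
(4, 0, R4, (0, 1))
(5, 0, R2, (0, 1))
(5, 0, R4, (0, 2))
(5, 0, R7, (1,))
(7, 0, R2, (1, 2))
(7, 0, R7, (1,))
(8, 0, R1, (1, 2))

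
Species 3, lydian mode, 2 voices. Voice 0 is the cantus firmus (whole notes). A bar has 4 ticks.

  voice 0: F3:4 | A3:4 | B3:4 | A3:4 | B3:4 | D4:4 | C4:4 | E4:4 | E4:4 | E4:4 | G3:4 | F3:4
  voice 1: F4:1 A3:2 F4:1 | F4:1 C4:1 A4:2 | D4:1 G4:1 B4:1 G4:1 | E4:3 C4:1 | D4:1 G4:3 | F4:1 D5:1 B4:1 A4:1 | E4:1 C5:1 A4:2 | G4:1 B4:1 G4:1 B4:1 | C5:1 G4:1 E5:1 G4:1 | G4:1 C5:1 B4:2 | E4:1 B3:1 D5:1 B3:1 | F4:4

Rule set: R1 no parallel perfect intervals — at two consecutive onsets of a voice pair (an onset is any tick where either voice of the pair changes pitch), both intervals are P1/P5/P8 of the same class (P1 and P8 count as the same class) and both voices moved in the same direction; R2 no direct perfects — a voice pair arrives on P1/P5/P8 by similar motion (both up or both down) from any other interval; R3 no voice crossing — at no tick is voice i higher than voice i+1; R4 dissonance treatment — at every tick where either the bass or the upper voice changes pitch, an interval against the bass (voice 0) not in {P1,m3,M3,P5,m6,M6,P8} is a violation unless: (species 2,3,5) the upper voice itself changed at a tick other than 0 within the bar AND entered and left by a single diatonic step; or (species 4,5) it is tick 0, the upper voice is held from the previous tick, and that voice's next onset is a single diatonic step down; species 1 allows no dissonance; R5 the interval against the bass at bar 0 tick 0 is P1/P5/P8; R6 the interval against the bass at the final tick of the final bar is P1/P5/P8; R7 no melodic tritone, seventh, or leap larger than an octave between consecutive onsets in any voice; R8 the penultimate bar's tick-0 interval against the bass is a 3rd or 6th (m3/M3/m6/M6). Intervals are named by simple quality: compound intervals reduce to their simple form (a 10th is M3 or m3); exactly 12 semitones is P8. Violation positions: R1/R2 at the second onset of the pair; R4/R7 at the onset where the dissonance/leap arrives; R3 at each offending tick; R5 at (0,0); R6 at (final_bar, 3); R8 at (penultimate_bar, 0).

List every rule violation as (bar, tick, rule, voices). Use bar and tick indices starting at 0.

(3, 0, R2, (0, 1))
(10, 2, R7, (1,))
(10, 3, R7, (1,))
(11, 0, R7, (1,))

bar 0: v0=F3 v1=F4 downbeat P8
bar 1: v0=A3 v1=F4 downbeat m6
bar 2: v0=B3 v1=D4 downbeat m3
bar 3: v0=A3 v1=E4 downbeat P5
bar 4: v0=B3 v1=D4 downbeat m3
bar 5: v0=D4 v1=F4 downbeat m3
bar 6: v0=C4 v1=E4 downbeat M3
bar 7: v0=E4 v1=G4 downbeat m3
bar 8: v0=E4 v1=C5 downbeat m6
bar 9: v0=E4 v1=G4 downbeat m3
bar 10: v0=G3 v1=E4 downbeat M6
bar 11: v0=F3 v1=F4 downbeat P8
  -> R2 @ bar 3 tick 0 v(0, 1): B3/G4 m6 -> A3/E4 P5 similar
  -> R7 @ bar 10 tick 2 v(1,): B3->D5 leap 15st
  -> R7 @ bar 10 tick 3 v(1,): D5->B3 leap 15st
  -> R7 @ bar 11 tick 0 v(1,): B3->F4 leap 6st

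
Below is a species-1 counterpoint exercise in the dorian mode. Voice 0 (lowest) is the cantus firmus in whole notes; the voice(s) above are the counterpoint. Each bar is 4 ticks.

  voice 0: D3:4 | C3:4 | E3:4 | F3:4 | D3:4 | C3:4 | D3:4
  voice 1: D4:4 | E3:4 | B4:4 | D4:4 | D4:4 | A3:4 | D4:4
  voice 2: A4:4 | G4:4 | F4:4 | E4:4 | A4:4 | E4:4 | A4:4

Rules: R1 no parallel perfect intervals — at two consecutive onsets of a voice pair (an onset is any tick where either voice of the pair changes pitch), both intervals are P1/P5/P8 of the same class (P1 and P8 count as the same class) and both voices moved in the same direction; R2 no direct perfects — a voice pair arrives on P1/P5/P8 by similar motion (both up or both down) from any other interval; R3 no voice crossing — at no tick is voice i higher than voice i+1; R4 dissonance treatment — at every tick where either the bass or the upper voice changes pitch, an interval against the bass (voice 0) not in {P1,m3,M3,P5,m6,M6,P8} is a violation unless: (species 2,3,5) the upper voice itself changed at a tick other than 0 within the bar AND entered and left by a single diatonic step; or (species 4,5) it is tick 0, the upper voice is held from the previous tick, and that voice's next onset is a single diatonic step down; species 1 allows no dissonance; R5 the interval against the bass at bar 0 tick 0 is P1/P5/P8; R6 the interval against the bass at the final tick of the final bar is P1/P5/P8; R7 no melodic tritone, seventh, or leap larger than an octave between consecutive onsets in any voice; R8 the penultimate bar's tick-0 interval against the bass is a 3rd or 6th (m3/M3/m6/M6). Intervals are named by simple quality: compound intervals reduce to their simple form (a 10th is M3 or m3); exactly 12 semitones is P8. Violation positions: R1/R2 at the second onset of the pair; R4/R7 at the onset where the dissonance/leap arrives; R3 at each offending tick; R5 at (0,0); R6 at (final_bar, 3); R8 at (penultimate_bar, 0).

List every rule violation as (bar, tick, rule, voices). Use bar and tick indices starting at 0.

bar 0: v0=D3 v1=D4 v2=A4 downbeat P5
bar 1: v0=C3 v1=E3 v2=G4 downbeat P5
bar 2: v0=E3 v1=B4 v2=F4 downbeat m2
bar 3: v0=F3 v1=D4 v2=E4 downbeat M7
bar 4: v0=D3 v1=D4 v2=A4 downbeat P5
bar 5: v0=C3 v1=A3 v2=E4 downbeat M3
bar 6: v0=D3 v1=D4 v2=A4 downbeat P5
  -> R1 @ bar 1 tick 0 v(0, 2): D3/A4 P5 -> C3/G4 P5 similar
  -> R7 @ bar 1 tick 0 v(1,): D4->E3 leap 10st
  -> R2 @ bar 2 tick 0 v(0, 1): C3/E3 M3 -> E3/B4 P5 similar
  -> R3 @ bar 2 tick 0 v(1, 2): B4 above F4
  -> R4 @ bar 2 tick 0 v(0, 2): E3/F4 m2 untreated
  -> R7 @ bar 2 tick 0 v(1,): E3->B4 leap 19st
  -> R3 @ bar 2 tick 1 v(1, 2): B4 above F4
  -> R3 @ bar 2 tick 2 v(1, 2): B4 above F4
  -> R3 @ bar 2 tick 3 v(1, 2): B4 above F4
  -> R4 @ bar 3 tick 0 v(0, 2): F3/E4 M7 untreated
  -> R1 @ bar 5 tick 0 v(1, 2): D4/A4 P5 -> A3/E4 P5 similar
  -> R1 @ bar 6 tick 0 v(1, 2): A3/E4 P5 -> D4/A4 P5 similar
  -> R2 @ bar 6 tick 0 v(0, 1): C3/A3 M6 -> D3/D4 P8 similar
  -> R2 @ bar 6 tick 0 v(0, 2): C3/E4 M3 -> D3/A4 P5 similar

(1, 0, R1, (0, 2))
(1, 0, R7, (1,))
(2, 0, R2, (0, 1))
(2, 0, R3, (1, 2))
(2, 0, R4, (0, 2))
(2, 0, R7, (1,))
(2, 1, R3, (1, 2))
(2, 2, R3, (1, 2))
(2, 3, R3, (1, 2))
(3, 0, R4, (0, 2))
(5, 0, R1, (1, 2))
(6, 0, R1, (1, 2))
(6, 0, R2, (0, 1))
(6, 0, R2, (0, 2))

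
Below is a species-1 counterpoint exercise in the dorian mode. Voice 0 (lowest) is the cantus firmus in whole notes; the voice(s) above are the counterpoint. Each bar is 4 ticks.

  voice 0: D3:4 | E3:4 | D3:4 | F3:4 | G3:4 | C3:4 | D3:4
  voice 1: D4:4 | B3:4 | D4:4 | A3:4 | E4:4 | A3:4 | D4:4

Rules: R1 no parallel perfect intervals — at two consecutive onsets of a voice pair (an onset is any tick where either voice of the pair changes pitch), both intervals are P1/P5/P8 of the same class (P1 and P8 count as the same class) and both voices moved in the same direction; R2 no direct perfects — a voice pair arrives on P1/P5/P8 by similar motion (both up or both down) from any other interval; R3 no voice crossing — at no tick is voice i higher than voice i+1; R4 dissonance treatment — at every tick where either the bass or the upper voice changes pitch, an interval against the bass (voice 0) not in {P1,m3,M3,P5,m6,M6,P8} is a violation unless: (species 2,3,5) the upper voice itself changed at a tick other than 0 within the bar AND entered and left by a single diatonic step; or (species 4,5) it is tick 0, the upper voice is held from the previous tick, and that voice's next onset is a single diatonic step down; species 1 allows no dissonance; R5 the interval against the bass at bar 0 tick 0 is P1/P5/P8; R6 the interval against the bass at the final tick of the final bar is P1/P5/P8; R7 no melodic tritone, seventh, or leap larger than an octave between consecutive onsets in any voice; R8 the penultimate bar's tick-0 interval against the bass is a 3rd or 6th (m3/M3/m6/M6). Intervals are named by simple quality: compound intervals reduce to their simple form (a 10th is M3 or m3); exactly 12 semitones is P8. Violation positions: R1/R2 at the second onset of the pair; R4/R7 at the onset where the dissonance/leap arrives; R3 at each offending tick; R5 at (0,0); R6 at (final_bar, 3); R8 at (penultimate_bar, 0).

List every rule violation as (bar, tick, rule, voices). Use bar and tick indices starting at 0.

(6, 0, R2, (0, 1))

bar 0: v0=D3 v1=D4 downbeat P8
bar 1: v0=E3 v1=B3 downbeat P5
bar 2: v0=D3 v1=D4 downbeat P8
bar 3: v0=F3 v1=A3 downbeat M3
bar 4: v0=G3 v1=E4 downbeat M6
bar 5: v0=C3 v1=A3 downbeat M6
bar 6: v0=D3 v1=D4 downbeat P8
  -> R2 @ bar 6 tick 0 v(0, 1): C3/A3 M6 -> D3/D4 P8 similar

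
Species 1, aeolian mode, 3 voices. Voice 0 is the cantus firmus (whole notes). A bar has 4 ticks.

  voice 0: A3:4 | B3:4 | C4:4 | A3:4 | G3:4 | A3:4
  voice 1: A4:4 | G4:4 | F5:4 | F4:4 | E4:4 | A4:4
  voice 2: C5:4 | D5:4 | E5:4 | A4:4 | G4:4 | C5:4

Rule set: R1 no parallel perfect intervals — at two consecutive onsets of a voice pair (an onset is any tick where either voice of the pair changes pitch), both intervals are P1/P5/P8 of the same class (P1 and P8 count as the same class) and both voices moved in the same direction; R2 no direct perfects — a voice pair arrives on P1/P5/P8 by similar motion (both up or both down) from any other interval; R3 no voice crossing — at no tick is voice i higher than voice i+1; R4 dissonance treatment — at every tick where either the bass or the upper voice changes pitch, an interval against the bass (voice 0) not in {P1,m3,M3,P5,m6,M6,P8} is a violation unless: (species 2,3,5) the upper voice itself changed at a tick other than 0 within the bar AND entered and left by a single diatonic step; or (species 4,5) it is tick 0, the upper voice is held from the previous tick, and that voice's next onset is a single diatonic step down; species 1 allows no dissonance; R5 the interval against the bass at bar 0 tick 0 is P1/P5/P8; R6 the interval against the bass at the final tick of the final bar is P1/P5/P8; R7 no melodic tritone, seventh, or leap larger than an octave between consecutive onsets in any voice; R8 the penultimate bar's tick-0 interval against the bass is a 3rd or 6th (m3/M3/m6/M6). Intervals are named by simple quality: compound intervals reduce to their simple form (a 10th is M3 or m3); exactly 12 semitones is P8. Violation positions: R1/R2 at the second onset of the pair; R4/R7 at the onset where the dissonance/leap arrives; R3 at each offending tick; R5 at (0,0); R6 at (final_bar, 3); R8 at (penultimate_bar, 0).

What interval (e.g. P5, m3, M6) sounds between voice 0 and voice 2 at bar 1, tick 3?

m3

voice 0=B3 voice 2=D5 -> m3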